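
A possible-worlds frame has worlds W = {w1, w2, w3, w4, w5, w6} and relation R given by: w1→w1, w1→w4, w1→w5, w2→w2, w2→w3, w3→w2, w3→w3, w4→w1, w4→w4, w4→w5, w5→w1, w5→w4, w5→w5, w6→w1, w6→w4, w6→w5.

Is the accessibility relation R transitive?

Yes

Transitive: yes — every two-step R-path is closed by a direct edge.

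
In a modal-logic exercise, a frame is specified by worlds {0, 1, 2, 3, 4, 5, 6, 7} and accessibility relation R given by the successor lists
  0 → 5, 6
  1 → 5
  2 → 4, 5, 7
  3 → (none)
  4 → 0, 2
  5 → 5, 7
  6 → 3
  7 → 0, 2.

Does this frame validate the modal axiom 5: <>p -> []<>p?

By correspondence theory, 5 is valid on a frame iff R is Euclidean.
Euclidean: no — 0 R 5 and 0 R 6, but not 5 R 6.

No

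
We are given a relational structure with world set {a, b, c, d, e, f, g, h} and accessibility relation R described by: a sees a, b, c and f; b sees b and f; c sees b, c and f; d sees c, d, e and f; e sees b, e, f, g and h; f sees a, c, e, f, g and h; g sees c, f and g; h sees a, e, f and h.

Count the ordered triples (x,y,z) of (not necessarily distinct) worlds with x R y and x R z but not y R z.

Enumerating: (a,b,a), (a,b,c), (a,c,a), (a,f,b), (b,f,b), (c,b,c), (c,f,b), (d,c,d), (d,c,e), (d,e,c), (d,e,d), (d,f,d), … and 27 more.
Total: 39.

39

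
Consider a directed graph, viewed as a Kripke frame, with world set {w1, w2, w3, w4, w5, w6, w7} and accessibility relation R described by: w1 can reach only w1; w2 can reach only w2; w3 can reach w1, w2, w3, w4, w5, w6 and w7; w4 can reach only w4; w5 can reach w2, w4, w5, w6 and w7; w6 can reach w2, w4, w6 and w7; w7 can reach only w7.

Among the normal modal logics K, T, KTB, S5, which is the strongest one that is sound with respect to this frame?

Reflexive (axiom T): yes — every world is R-related to itself.
Symmetric (axiom B): no — w3 R w1 but not w1 R w3.
Euclidean (axiom 5): no — w3 R w1 and w3 R w2, but not w1 R w2.
So F validates K, T; KTB would additionally require R to be symmetric. The strongest is T.

T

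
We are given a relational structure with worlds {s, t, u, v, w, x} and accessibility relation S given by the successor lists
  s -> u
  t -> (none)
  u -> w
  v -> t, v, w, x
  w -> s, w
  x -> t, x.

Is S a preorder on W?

No

Reflexive: no — s is not related to itself.
Transitive: no — s S u and u S w, but not s S w.
So S is not a preorder.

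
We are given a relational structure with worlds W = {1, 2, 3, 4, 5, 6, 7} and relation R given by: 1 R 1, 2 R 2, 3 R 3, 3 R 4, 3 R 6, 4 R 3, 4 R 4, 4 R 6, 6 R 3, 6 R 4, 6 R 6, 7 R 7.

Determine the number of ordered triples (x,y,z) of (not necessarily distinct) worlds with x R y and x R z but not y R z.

0

R is Euclidean; there are no such tuples.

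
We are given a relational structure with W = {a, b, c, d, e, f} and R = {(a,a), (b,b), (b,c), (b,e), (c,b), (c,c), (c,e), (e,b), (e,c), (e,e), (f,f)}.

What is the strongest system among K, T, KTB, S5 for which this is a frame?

Reflexive (axiom T): no — d is not related to itself.
Symmetric (axiom B): yes — every pair in R has its reverse in R.
Euclidean (axiom 5): yes — any two successors of a common world are R-related.
So F validates K; T would additionally require R to be reflexive. The strongest is K.

K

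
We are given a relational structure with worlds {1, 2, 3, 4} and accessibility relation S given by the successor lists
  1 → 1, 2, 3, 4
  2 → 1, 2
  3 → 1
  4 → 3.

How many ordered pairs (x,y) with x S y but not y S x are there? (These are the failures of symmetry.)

Enumerating: (1,4), (4,3).

2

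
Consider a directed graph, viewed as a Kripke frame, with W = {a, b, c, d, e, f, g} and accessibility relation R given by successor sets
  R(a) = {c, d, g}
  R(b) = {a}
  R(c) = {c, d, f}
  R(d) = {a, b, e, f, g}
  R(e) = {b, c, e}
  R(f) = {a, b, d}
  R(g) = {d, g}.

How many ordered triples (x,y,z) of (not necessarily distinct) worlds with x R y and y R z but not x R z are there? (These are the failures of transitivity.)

Enumerating: (a,c,f), (a,d,a), (a,d,b), (a,d,e), (a,d,f), (b,a,c), (b,a,d), (b,a,g), (c,d,a), (c,d,b), (c,d,e), (c,d,g), … and 19 more.
Total: 31.

31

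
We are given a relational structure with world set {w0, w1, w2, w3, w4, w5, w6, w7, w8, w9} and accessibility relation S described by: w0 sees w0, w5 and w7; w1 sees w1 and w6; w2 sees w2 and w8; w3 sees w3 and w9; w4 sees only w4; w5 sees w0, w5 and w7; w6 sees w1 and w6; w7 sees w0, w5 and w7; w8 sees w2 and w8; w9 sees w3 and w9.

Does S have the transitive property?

Yes

Transitive: yes — every two-step S-path is closed by a direct edge.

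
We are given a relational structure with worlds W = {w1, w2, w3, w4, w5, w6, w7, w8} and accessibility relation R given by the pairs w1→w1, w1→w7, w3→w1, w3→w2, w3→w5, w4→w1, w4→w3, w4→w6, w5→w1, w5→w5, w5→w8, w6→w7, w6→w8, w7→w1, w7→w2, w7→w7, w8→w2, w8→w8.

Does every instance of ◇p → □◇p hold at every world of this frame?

By correspondence theory, 5 is valid on a frame iff R is Euclidean.
Euclidean: no — w3 R w1 and w3 R w2, but not w1 R w2.

No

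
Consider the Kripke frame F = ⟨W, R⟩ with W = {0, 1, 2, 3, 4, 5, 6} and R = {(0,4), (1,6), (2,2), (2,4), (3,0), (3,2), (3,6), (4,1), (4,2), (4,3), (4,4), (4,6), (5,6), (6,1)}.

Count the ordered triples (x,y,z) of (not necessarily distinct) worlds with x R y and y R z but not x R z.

14

Enumerating: (0,4,1), (0,4,2), (0,4,3), (0,4,6), (1,6,1), (2,4,1), (2,4,3), (2,4,6), (3,0,4), (3,2,4), (3,6,1), (4,3,0), (5,6,1), (6,1,6).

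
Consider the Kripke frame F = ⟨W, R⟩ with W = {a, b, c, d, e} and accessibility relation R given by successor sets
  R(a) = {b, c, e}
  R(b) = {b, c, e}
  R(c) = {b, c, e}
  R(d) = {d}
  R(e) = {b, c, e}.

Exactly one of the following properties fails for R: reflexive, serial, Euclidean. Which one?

Reflexive: no — a is not related to itself.
Serial: yes — every world has a successor (e.g. a R b).
Euclidean: yes — any two successors of a common world are R-related.
Only reflexive fails.

reflexive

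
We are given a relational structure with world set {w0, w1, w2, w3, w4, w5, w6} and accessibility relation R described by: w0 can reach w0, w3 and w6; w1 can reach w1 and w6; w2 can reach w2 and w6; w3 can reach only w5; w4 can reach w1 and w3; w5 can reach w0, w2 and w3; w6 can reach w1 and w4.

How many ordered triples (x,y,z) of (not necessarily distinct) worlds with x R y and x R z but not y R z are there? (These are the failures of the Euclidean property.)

21

Enumerating: (w0,w3,w0), (w0,w3,w3), (w0,w3,w6), (w0,w6,w0), (w0,w6,w3), (w0,w6,w6), (w1,w6,w6), (w2,w6,w2), (w2,w6,w6), (w3,w5,w5), (w4,w1,w3), (w4,w3,w1), … and 9 more.
Total: 21.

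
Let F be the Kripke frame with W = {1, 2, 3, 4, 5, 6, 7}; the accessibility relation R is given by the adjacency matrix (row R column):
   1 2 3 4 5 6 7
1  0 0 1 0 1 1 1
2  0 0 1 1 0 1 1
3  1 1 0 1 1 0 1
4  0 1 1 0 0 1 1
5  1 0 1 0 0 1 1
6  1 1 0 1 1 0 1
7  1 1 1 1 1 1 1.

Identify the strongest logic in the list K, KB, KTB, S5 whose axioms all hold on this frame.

KB

Symmetric (axiom B): yes — every pair in R has its reverse in R.
Reflexive (axiom T): no — 1 is not related to itself.
Euclidean (axiom 5): no — 1 R 3 and 1 R 6, but not 3 R 6.
So F validates K, KB; KTB would additionally require R to be reflexive. The strongest is KB.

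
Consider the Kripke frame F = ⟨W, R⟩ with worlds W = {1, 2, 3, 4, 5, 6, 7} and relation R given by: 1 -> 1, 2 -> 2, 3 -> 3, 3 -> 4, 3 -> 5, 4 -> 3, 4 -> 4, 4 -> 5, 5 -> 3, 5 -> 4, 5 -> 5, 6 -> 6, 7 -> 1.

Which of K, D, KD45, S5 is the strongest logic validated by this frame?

KD45

Serial (axiom D): yes — every world has a successor (e.g. 1 R 1).
Euclidean (axiom 5): yes — any two successors of a common world are R-related.
Transitive (axiom 4): yes — every two-step R-path is closed by a direct edge.
Reflexive (axiom T): no — 7 is not related to itself.
So F validates K, D, KD45; S5 would additionally require R to be reflexive. The strongest is KD45.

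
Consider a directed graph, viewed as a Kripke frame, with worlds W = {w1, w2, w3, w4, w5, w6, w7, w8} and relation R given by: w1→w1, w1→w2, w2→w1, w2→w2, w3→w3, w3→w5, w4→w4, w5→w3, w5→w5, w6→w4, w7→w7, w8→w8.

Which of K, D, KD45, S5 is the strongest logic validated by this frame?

KD45

Serial (axiom D): yes — every world has a successor (e.g. w1 R w1).
Euclidean (axiom 5): yes — any two successors of a common world are R-related.
Transitive (axiom 4): yes — every two-step R-path is closed by a direct edge.
Reflexive (axiom T): no — w6 is not related to itself.
So F validates K, D, KD45; S5 would additionally require R to be reflexive. The strongest is KD45.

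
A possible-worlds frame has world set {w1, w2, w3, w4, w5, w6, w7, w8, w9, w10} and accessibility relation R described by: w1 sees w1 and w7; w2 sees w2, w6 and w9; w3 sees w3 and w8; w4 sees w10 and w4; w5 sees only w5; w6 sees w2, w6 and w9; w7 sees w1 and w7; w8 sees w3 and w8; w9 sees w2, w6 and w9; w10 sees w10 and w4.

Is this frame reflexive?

Reflexive: yes — every world is R-related to itself.

Yes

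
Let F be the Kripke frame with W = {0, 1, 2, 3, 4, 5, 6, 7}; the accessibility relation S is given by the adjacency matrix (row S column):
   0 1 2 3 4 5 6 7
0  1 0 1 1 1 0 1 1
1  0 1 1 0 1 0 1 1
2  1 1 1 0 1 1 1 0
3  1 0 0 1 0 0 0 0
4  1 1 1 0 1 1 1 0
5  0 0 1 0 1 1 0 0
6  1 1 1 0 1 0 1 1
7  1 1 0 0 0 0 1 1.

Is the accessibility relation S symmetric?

Yes

Symmetric: yes — every pair in S has its reverse in S.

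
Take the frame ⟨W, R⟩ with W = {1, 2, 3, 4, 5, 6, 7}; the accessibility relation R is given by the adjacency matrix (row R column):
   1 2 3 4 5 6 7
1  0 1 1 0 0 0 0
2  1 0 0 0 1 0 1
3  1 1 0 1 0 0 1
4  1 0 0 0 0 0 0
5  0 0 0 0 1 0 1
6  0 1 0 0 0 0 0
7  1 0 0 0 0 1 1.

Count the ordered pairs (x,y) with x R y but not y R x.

Enumerating: (2,5), (2,7), (3,2), (3,4), (3,7), (4,1), (5,7), (6,2), (7,1), (7,6).

10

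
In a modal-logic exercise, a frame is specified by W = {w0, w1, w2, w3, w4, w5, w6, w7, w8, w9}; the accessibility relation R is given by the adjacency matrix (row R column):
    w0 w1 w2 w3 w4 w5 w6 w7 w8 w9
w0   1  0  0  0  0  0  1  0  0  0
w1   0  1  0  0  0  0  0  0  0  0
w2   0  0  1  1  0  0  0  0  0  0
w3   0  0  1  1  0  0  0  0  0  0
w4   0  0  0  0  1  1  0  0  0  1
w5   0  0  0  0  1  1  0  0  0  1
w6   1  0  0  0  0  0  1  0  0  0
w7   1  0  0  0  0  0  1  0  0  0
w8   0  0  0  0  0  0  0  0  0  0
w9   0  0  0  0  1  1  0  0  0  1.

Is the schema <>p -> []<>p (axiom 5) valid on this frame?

Yes

Axiom 5 corresponds to the accessibility relation being Euclidean.
Euclidean: yes — any two successors of a common world are R-related.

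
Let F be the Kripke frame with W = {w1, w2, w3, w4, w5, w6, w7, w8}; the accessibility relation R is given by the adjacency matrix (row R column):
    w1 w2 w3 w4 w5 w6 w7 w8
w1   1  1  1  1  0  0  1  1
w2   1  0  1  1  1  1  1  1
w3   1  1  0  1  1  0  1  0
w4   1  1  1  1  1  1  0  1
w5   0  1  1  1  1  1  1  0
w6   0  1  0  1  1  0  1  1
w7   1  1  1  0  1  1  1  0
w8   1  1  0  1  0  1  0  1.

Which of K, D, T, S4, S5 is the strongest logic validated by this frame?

D

Serial (axiom D): yes — every world has a successor (e.g. w1 R w1).
Reflexive (axiom T): no — w2 is not related to itself.
Transitive (axiom 4): no — w1 R w2 and w2 R w5, but not w1 R w5.
Euclidean (axiom 5): no — w1 R w3 and w1 R w8, but not w3 R w8.
So F validates K, D; T would additionally require R to be reflexive. The strongest is D.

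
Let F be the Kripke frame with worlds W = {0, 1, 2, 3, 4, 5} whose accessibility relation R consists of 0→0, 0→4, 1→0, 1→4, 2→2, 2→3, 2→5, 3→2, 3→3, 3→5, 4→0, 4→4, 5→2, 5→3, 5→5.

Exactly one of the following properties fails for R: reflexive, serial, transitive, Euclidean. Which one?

reflexive

Reflexive: no — 1 is not related to itself.
Serial: yes — every world has a successor (e.g. 0 R 0).
Transitive: yes — every two-step R-path is closed by a direct edge.
Euclidean: yes — any two successors of a common world are R-related.
Only reflexive fails.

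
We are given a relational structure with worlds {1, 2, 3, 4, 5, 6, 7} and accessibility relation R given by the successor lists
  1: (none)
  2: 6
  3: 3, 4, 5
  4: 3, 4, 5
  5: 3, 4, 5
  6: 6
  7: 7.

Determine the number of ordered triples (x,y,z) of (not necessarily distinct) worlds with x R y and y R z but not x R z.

R is transitive; there are no such tuples.

0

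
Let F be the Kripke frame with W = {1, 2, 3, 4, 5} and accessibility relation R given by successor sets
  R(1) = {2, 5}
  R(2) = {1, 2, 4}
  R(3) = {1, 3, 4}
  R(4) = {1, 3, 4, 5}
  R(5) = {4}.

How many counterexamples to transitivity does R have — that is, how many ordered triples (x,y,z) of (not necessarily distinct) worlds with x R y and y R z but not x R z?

13

Enumerating: (1,2,1), (1,2,4), (1,5,4), (2,1,5), (2,4,3), (2,4,5), (3,1,2), (3,1,5), (3,4,5), (4,1,2), (5,4,1), (5,4,3), (5,4,5).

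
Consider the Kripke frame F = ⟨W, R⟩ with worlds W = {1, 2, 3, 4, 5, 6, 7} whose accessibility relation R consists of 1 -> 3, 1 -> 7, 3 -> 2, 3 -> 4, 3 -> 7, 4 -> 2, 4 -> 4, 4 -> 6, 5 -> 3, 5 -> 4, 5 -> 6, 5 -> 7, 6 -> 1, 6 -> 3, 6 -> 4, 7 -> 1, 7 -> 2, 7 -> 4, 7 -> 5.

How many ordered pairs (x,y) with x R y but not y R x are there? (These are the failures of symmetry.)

Enumerating: (1,3), (3,2), (3,4), (3,7), (4,2), (5,3), (5,4), (5,6), (6,1), (6,3), (7,2), (7,4).

12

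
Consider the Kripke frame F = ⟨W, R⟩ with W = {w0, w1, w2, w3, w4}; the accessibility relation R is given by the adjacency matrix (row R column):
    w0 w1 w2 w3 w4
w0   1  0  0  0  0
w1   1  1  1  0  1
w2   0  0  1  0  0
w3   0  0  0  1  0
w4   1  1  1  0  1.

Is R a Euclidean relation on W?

No

Euclidean: no — w1 R w0 and w1 R w2, but not w0 R w2.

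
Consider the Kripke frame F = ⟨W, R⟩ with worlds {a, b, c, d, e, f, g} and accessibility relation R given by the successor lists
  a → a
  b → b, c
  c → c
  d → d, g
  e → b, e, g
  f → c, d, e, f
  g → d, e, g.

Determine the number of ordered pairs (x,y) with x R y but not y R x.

Enumerating: (b,c), (e,b), (f,c), (f,d), (f,e).

5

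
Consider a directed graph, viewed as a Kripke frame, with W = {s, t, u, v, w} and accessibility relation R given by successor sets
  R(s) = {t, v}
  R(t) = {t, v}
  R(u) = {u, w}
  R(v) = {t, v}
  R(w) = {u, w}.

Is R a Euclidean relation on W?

Euclidean: yes — any two successors of a common world are R-related.

Yes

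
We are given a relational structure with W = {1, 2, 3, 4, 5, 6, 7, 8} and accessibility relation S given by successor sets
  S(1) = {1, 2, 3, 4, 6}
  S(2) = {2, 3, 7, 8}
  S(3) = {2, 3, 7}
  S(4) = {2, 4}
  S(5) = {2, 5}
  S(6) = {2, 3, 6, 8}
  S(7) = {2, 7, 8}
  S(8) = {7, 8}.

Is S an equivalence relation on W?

Reflexive: yes — every world is S-related to itself.
Symmetric: no — 1 S 2 but not 2 S 1.
Transitive: no — 1 S 2 and 2 S 7, but not 1 S 7.
So S is not an equivalence relation.

No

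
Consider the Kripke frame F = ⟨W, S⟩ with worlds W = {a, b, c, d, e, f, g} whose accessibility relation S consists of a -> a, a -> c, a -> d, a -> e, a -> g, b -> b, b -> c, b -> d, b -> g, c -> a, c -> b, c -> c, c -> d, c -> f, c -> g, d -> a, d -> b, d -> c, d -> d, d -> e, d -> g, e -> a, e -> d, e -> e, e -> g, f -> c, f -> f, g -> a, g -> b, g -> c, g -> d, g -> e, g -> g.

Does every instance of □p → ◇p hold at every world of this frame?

Yes

Axiom D corresponds to the accessibility relation being serial.
Serial: yes — every world has a successor (e.g. a S a).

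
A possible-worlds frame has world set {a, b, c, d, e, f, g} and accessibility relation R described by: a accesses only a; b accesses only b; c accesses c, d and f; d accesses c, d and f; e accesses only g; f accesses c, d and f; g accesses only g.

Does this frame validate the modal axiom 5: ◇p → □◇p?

By correspondence theory, 5 is valid on a frame iff R is Euclidean.
Euclidean: yes — any two successors of a common world are R-related.

Yes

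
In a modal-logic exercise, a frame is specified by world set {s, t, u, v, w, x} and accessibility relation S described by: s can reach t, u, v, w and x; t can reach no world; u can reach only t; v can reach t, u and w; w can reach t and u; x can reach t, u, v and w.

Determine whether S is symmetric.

No

Symmetric: no — s S t but not t S s.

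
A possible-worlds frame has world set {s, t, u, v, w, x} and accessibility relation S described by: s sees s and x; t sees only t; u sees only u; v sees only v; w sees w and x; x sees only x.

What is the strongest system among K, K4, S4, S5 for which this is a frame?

S4

Transitive (axiom 4): yes — every two-step S-path is closed by a direct edge.
Reflexive (axiom T): yes — every world is S-related to itself.
Euclidean (axiom 5): no — s S x and s S s, but not x S s.
So F validates K, K4, S4; S5 would additionally require S to be Euclidean. The strongest is S4.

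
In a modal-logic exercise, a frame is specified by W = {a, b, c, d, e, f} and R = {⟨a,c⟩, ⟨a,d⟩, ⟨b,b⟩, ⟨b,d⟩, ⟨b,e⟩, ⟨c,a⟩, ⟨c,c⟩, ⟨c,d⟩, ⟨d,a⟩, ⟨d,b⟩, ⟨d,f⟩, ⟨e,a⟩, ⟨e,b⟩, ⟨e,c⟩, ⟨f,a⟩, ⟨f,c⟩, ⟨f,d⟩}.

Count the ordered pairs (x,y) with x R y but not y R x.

5

Enumerating: (c,d), (e,a), (e,c), (f,a), (f,c).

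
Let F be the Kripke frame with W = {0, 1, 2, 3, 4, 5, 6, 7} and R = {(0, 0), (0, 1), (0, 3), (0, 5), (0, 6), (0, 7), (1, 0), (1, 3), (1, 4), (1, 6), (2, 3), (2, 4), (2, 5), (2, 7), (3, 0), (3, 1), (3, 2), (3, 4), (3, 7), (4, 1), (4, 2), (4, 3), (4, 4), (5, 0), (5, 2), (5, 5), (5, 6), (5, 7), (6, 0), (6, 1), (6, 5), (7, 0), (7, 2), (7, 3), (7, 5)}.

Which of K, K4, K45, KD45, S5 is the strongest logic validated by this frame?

Transitive (axiom 4): no — 0 R 1 and 1 R 4, but not 0 R 4.
Euclidean (axiom 5): no — 0 R 1 and 0 R 5, but not 1 R 5.
Serial (axiom D): yes — every world has a successor (e.g. 0 R 0).
Reflexive (axiom T): no — 1 is not related to itself.
So F validates K; K4 would additionally require R to be transitive. The strongest is K.

K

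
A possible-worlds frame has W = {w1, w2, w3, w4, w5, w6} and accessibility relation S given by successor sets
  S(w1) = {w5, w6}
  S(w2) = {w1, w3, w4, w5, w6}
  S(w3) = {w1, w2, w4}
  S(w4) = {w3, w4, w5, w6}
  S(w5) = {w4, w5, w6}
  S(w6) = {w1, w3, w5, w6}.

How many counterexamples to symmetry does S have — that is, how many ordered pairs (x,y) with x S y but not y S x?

Enumerating: (w1,w5), (w2,w1), (w2,w4), (w2,w5), (w2,w6), (w3,w1), (w4,w6), (w6,w3).

8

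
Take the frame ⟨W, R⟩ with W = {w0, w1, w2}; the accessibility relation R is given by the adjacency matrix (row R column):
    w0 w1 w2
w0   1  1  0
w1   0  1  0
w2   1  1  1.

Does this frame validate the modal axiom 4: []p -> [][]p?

Yes

By correspondence theory, 4 is valid on a frame iff R is transitive.
Transitive: yes — every two-step R-path is closed by a direct edge.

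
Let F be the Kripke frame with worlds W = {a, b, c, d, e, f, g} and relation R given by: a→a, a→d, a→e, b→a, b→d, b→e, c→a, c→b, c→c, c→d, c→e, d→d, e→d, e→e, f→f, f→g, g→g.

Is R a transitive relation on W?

Yes

Transitive: yes — every two-step R-path is closed by a direct edge.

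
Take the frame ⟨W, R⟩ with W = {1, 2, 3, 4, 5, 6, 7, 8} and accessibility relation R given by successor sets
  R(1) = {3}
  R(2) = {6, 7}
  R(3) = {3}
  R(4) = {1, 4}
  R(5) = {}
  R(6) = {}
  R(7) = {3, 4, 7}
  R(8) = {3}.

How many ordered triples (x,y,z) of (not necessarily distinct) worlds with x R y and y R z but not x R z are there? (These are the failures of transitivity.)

4

Enumerating: (2,7,3), (2,7,4), (4,1,3), (7,4,1).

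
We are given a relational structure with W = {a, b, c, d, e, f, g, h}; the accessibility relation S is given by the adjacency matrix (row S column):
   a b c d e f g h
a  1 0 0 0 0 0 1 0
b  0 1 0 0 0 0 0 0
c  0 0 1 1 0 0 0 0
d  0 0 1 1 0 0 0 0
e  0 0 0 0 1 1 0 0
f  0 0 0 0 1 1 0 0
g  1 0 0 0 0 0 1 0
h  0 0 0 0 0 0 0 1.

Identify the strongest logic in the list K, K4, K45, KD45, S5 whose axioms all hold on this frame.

Transitive (axiom 4): yes — every two-step S-path is closed by a direct edge.
Euclidean (axiom 5): yes — any two successors of a common world are S-related.
Serial (axiom D): yes — every world has a successor (e.g. a S a).
Reflexive (axiom T): yes — every world is S-related to itself.
So F validates K, K4, K45, KD45, S5. The strongest is S5.

S5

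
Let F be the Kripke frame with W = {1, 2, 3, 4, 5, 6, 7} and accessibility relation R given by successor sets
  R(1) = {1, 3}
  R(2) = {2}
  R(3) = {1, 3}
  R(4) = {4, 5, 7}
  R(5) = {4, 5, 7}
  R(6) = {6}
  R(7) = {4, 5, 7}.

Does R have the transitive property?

Transitive: yes — every two-step R-path is closed by a direct edge.

Yes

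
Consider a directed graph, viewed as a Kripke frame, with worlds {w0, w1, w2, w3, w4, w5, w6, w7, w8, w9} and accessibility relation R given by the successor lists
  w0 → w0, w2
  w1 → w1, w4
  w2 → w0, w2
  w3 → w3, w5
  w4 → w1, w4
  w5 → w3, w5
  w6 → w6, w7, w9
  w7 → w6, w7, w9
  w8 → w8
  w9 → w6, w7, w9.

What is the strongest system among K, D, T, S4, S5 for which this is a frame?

S5

Serial (axiom D): yes — every world has a successor (e.g. w0 R w0).
Reflexive (axiom T): yes — every world is R-related to itself.
Transitive (axiom 4): yes — every two-step R-path is closed by a direct edge.
Euclidean (axiom 5): yes — any two successors of a common world are R-related.
So F validates K, D, T, S4, S5. The strongest is S5.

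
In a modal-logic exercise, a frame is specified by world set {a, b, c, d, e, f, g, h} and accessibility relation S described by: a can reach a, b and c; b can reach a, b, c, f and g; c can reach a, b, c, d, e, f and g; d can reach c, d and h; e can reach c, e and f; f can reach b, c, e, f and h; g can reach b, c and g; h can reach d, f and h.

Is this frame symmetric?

Symmetric: yes — every pair in S has its reverse in S.

Yes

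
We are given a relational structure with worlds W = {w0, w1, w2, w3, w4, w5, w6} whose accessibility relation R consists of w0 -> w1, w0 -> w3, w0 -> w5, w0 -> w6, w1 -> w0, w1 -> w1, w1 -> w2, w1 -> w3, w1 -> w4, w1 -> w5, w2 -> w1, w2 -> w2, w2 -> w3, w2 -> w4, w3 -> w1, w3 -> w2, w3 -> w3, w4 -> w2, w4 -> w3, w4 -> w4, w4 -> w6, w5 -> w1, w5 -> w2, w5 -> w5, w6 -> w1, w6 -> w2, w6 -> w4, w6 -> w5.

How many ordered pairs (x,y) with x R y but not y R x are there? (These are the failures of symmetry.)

9

Enumerating: (w0,w3), (w0,w5), (w0,w6), (w1,w4), (w4,w3), (w5,w2), (w6,w1), (w6,w2), (w6,w5).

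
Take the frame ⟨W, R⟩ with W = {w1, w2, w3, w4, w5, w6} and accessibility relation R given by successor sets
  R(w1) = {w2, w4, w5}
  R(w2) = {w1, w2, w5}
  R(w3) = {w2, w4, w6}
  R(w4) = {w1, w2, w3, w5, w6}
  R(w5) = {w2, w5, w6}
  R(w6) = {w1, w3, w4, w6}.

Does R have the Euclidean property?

Euclidean: no — w1 R w2 and w1 R w4, but not w2 R w4.

No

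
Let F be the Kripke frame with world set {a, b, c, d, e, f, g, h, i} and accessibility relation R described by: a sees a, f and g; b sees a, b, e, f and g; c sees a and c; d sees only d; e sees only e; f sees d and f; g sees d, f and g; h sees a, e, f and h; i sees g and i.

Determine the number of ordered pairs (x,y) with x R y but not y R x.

14

Enumerating: (a,f), (a,g), (b,a), (b,e), (b,f), (b,g), (c,a), (f,d), (g,d), (g,f), (h,a), (h,e), (h,f), (i,g).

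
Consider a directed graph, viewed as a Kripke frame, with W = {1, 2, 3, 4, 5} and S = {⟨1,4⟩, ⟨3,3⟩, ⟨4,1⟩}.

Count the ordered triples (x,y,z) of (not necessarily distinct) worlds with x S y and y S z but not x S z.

Enumerating: (1,4,1), (4,1,4).

2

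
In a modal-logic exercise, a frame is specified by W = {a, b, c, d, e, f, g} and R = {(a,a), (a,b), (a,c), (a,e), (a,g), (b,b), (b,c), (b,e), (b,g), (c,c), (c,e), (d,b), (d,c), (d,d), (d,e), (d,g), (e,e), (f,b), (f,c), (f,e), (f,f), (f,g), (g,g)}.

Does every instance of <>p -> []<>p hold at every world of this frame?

No

Axiom 5 corresponds to the accessibility relation being Euclidean.
Euclidean: no — a R c and a R b, but not c R b.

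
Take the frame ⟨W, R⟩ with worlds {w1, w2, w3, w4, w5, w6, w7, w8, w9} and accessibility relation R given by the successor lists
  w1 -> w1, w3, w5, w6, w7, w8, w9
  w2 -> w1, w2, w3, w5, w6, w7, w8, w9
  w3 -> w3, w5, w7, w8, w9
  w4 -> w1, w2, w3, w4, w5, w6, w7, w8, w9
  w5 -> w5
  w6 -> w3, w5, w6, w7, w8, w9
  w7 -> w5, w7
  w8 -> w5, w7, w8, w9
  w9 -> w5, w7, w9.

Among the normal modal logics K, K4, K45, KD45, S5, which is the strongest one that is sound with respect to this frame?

K4

Transitive (axiom 4): yes — every two-step R-path is closed by a direct edge.
Euclidean (axiom 5): no — w1 R w3 and w1 R w6, but not w3 R w6.
Serial (axiom D): yes — every world has a successor (e.g. w1 R w1).
Reflexive (axiom T): yes — every world is R-related to itself.
So F validates K, K4; K45 would additionally require R to be Euclidean. The strongest is K4.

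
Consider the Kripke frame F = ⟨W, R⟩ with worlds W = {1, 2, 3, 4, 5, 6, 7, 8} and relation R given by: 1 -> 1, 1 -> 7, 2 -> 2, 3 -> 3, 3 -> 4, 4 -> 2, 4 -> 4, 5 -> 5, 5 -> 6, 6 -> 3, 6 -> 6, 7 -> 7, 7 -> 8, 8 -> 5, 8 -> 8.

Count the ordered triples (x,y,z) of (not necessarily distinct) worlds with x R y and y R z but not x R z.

Enumerating: (1,7,8), (3,4,2), (5,6,3), (6,3,4), (7,8,5), (8,5,6).

6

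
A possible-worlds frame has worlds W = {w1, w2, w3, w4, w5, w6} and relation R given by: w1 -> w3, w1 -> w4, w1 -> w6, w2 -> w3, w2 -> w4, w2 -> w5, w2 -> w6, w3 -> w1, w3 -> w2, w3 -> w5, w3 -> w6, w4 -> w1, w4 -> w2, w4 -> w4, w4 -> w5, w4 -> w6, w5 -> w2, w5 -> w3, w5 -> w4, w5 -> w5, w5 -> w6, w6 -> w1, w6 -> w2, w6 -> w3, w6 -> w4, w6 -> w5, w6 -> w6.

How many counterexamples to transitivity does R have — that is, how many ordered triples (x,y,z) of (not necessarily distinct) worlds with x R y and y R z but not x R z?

31

Enumerating: (w1,w3,w1), (w1,w3,w2), (w1,w3,w5), (w1,w4,w1), (w1,w4,w2), (w1,w4,w5), (w1,w6,w1), (w1,w6,w2), (w1,w6,w5), (w2,w3,w1), (w2,w3,w2), (w2,w4,w1), … and 19 more.
Total: 31.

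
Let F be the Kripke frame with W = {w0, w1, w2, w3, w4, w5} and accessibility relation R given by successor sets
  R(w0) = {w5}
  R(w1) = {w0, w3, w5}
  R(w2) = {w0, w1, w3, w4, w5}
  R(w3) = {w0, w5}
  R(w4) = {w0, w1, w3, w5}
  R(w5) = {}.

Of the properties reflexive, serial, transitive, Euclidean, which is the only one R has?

Reflexive: no — w0 is not related to itself.
Serial: no — w5 has no R-successor.
Transitive: yes — every two-step R-path is closed by a direct edge.
Euclidean: no — w1 R w0 and w1 R w3, but not w0 R w3.
Only transitive holds.

transitive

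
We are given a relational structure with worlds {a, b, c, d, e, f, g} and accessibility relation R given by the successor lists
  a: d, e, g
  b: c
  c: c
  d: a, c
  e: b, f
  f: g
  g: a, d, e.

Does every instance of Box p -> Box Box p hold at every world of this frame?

Axiom 4 corresponds to the accessibility relation being transitive.
Transitive: no — a R d and d R c, but not a R c.

No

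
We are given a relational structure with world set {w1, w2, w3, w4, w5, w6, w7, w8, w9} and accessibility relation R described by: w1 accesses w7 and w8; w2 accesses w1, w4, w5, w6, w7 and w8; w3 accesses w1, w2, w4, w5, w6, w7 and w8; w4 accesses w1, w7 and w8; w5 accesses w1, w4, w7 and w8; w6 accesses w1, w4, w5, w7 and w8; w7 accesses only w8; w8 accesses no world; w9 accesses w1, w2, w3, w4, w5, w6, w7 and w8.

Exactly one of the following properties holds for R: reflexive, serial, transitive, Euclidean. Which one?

Reflexive: no — w1 is not related to itself.
Serial: no — w8 has no R-successor.
Transitive: yes — every two-step R-path is closed by a direct edge.
Euclidean: no — w1 R w8 and w1 R w7, but not w8 R w7.
Only transitive holds.

transitive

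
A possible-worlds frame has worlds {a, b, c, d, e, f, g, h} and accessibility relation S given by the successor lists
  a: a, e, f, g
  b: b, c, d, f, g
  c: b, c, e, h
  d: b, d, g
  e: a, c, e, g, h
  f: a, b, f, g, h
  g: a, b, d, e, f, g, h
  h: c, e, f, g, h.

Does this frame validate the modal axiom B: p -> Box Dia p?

Yes

By correspondence theory, B is valid on a frame iff S is symmetric.
Symmetric: yes — every pair in S has its reverse in S.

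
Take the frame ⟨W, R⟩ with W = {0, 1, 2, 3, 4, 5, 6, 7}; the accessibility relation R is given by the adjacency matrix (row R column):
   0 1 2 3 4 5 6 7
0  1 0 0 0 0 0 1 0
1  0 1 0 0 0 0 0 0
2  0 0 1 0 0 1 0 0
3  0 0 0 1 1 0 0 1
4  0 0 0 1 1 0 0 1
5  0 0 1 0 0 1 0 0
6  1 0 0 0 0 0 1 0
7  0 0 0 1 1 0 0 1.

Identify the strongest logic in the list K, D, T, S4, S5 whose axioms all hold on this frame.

S5

Serial (axiom D): yes — every world has a successor (e.g. 0 R 0).
Reflexive (axiom T): yes — every world is R-related to itself.
Transitive (axiom 4): yes — every two-step R-path is closed by a direct edge.
Euclidean (axiom 5): yes — any two successors of a common world are R-related.
So F validates K, D, T, S4, S5. The strongest is S5.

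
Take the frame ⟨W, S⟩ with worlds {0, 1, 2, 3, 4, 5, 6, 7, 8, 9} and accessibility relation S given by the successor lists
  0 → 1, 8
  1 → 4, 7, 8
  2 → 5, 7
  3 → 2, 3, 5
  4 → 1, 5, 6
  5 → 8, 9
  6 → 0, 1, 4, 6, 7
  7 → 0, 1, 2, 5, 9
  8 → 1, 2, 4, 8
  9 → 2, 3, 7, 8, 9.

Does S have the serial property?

Yes

Serial: yes — every world has a successor (e.g. 0 S 1).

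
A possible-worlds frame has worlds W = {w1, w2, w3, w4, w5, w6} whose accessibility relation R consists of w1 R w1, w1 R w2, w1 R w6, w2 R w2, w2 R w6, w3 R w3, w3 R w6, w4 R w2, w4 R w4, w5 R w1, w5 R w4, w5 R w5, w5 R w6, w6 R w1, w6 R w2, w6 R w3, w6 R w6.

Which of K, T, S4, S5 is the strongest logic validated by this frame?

Reflexive (axiom T): yes — every world is R-related to itself.
Transitive (axiom 4): no — w1 R w6 and w6 R w3, but not w1 R w3.
Euclidean (axiom 5): no — w5 R w1 and w5 R w4, but not w1 R w4.
So F validates K, T; S4 would additionally require R to be transitive. The strongest is T.

T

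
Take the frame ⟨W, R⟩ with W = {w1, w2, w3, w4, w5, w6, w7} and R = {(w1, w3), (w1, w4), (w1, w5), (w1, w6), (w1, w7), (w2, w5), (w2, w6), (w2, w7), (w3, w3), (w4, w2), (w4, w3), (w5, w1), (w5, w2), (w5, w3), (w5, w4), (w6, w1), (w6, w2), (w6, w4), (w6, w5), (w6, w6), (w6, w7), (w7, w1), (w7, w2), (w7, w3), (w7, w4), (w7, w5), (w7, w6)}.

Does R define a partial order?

Reflexive: no — w1 is not related to itself.
Transitive: no — w1 R w4 and w4 R w2, but not w1 R w2.
Antisymmetric: no — w1 R w5 and w5 R w1 with w1 ≠ w5.
So R is not a partial order.

No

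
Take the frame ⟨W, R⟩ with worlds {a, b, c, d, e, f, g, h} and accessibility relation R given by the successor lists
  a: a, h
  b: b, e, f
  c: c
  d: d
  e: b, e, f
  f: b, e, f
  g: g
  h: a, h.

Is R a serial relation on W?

Serial: yes — every world has a successor (e.g. a R a).

Yes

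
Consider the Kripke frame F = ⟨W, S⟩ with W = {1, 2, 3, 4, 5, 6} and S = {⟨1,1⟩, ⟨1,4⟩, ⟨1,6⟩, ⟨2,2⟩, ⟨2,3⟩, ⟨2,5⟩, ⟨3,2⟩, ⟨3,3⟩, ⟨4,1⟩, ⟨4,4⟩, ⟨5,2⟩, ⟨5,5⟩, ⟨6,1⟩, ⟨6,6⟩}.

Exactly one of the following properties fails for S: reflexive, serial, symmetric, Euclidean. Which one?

Reflexive: yes — every world is S-related to itself.
Serial: yes — every world has a successor (e.g. 1 S 1).
Symmetric: yes — every pair in S has its reverse in S.
Euclidean: no — 1 S 4 and 1 S 6, but not 4 S 6.
Only Euclidean fails.

Euclidean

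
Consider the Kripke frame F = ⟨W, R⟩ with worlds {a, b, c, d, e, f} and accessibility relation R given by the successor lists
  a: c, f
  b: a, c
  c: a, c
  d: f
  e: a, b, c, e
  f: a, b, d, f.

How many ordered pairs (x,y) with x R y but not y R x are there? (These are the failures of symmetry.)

Enumerating: (b,a), (b,c), (e,a), (e,b), (e,c), (f,b).

6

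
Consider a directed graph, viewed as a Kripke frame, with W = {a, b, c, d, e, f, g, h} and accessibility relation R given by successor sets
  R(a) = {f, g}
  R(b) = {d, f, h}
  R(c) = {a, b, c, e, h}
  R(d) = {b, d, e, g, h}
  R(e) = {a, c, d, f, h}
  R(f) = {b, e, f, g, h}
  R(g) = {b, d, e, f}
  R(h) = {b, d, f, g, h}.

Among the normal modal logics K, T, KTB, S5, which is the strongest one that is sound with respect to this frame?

K

Reflexive (axiom T): no — a is not related to itself.
Symmetric (axiom B): no — a R f but not f R a.
Euclidean (axiom 5): no — b R d and b R f, but not d R f.
So F validates K; T would additionally require R to be reflexive. The strongest is K.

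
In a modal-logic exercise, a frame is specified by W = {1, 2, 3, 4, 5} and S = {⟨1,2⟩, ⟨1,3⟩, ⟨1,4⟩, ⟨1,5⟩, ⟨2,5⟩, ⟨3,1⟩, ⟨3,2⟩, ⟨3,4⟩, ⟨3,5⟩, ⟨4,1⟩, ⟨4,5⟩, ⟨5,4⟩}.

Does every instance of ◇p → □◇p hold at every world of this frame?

No

By correspondence theory, 5 is valid on a frame iff S is Euclidean.
Euclidean: no — 1 S 2 and 1 S 3, but not 2 S 3.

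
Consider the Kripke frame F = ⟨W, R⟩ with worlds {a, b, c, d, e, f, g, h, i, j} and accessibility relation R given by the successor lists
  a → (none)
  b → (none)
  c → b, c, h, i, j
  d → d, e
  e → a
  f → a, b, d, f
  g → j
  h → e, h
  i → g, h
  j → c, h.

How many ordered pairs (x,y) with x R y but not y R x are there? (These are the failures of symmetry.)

Enumerating: (c,b), (c,h), (c,i), (d,e), (e,a), (f,a), (f,b), (f,d), (g,j), (h,e), (i,g), (i,h), (j,h).

13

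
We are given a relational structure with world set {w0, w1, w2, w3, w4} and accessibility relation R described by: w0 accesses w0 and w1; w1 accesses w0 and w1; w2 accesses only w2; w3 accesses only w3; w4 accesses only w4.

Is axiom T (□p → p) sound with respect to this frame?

Yes

By correspondence theory, T is valid on a frame iff R is reflexive.
Reflexive: yes — every world is R-related to itself.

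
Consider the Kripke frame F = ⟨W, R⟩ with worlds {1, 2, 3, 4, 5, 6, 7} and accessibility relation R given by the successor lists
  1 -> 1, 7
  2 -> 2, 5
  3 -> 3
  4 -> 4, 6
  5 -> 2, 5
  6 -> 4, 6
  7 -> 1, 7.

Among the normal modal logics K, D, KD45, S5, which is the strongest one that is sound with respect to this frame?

S5

Serial (axiom D): yes — every world has a successor (e.g. 1 R 1).
Euclidean (axiom 5): yes — any two successors of a common world are R-related.
Transitive (axiom 4): yes — every two-step R-path is closed by a direct edge.
Reflexive (axiom T): yes — every world is R-related to itself.
So F validates K, D, KD45, S5. The strongest is S5.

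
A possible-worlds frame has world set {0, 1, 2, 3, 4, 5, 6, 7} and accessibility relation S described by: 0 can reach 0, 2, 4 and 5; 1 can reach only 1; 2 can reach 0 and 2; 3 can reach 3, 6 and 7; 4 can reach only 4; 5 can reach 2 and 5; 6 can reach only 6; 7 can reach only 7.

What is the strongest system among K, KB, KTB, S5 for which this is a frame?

K

Symmetric (axiom B): no — 0 S 4 but not 4 S 0.
Reflexive (axiom T): yes — every world is S-related to itself.
Euclidean (axiom 5): no — 0 S 2 and 0 S 4, but not 2 S 4.
So F validates K; KB would additionally require S to be symmetric. The strongest is K.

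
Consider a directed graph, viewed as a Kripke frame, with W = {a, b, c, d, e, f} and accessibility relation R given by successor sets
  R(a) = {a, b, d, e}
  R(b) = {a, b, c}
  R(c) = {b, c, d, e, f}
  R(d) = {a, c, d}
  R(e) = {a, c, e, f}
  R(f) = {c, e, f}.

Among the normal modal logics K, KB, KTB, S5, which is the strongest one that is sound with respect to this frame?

Symmetric (axiom B): yes — every pair in R has its reverse in R.
Reflexive (axiom T): yes — every world is R-related to itself.
Euclidean (axiom 5): no — a R b and a R d, but not b R d.
So F validates K, KB, KTB; S5 would additionally require R to be Euclidean. The strongest is KTB.

KTB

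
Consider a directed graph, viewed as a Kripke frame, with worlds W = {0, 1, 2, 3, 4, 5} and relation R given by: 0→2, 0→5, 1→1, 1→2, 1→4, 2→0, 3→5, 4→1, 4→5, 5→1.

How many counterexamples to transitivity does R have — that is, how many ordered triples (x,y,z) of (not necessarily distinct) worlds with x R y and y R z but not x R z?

11

Enumerating: (0,2,0), (0,5,1), (1,2,0), (1,4,5), (2,0,2), (2,0,5), (3,5,1), (4,1,2), (4,1,4), (5,1,2), (5,1,4).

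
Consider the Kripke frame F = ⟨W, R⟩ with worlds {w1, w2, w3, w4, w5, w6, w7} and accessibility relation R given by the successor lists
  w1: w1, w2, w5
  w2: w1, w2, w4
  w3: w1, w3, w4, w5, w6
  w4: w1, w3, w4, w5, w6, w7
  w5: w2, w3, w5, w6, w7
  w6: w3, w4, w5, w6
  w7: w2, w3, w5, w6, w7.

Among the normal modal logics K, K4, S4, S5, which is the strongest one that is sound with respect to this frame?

Transitive (axiom 4): no — w1 R w2 and w2 R w4, but not w1 R w4.
Reflexive (axiom T): yes — every world is R-related to itself.
Euclidean (axiom 5): no — w1 R w2 and w1 R w5, but not w2 R w5.
So F validates K; K4 would additionally require R to be transitive. The strongest is K.

K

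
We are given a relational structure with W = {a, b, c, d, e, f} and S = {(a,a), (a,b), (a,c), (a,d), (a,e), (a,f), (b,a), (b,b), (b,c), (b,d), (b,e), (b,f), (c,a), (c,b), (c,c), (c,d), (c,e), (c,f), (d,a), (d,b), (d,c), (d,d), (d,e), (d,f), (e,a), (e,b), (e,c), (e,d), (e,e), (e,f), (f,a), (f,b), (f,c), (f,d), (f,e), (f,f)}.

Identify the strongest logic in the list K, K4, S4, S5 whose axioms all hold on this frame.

S5

Transitive (axiom 4): yes — every two-step S-path is closed by a direct edge.
Reflexive (axiom T): yes — every world is S-related to itself.
Euclidean (axiom 5): yes — any two successors of a common world are S-related.
So F validates K, K4, S4, S5. The strongest is S5.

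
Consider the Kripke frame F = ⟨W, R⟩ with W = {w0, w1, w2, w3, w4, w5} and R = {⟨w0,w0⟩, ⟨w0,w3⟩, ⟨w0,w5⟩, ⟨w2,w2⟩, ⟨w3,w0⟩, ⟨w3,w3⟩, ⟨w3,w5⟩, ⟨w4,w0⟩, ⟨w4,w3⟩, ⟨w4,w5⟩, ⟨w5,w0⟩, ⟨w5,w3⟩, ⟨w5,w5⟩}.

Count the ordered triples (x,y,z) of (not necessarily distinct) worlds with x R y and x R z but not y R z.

R is Euclidean; there are no such tuples.

0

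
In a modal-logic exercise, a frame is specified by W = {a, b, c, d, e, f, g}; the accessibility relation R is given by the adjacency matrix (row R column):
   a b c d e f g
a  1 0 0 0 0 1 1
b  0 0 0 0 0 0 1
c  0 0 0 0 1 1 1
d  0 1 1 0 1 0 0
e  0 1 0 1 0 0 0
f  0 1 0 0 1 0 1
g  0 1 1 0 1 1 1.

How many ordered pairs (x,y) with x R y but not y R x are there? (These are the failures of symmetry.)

10

Enumerating: (a,f), (a,g), (c,e), (c,f), (d,b), (d,c), (e,b), (f,b), (f,e), (g,e).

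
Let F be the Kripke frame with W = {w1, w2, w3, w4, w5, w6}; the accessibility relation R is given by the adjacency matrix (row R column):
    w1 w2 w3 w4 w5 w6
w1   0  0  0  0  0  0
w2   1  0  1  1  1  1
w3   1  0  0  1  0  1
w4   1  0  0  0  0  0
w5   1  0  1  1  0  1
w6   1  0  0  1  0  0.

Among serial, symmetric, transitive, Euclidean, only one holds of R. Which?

Serial: no — w1 has no R-successor.
Symmetric: no — w2 R w1 but not w1 R w2.
Transitive: yes — every two-step R-path is closed by a direct edge.
Euclidean: no — w2 R w1 and w2 R w3, but not w1 R w3.
Only transitive holds.

transitive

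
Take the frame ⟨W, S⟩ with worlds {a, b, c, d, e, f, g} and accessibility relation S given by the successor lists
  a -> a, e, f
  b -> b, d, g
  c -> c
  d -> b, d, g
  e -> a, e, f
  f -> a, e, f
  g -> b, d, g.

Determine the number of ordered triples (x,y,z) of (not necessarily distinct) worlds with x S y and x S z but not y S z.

S is Euclidean; there are no such tuples.

0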